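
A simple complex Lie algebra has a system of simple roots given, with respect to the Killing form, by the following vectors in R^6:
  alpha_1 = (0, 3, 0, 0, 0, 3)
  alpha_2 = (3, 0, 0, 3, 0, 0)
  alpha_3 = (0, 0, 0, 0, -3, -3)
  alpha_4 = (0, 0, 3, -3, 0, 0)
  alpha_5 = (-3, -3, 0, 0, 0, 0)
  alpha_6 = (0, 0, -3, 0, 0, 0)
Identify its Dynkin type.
B_6 (so(13))

Compute the Cartan integers a_ij = 2(alpha_i, alpha_j)/(alpha_j, alpha_j); the resulting 6x6 Cartan matrix is
[[2, 0, -1, 0, -1, 0], [0, 2, 0, -1, -1, 0], [-1, 0, 2, 0, 0, 0], [0, -1, 0, 2, 0, -2], [-1, -1, 0, 0, 2, 0], [0, 0, 0, -1, 0, 2]].
The roots have two lengths (squared-length ratio 2:1); the short ones are alpha_{6}. The associated Dynkin diagram is a chain of 6 nodes with a double edge at one end; the terminal node there is the unique short simple root (B_6), so the type is B_6 (the algebra so(13)).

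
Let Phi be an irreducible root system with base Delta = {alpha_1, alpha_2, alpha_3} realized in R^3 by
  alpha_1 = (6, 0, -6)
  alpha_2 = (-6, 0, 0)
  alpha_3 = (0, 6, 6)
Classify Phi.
B_3

Compute the Cartan integers a_ij = 2(alpha_i, alpha_j)/(alpha_j, alpha_j); the resulting 3x3 Cartan matrix is
[[2, -2, -1], [-1, 2, 0], [-1, 0, 2]].
The roots have two lengths (squared-length ratio 2:1); the short ones are alpha_{2}. The associated Dynkin diagram is a chain of 3 nodes with a double edge at one end; the terminal node there is the unique short simple root (B_3), so the type is B_3 (the algebra so(7)).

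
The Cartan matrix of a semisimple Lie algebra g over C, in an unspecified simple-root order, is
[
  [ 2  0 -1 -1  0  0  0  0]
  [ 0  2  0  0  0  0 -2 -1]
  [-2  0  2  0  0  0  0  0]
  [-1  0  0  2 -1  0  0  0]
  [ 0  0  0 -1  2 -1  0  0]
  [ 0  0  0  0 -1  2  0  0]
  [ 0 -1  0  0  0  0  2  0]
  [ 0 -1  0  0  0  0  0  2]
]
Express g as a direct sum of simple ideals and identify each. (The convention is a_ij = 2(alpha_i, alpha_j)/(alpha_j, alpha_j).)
The diagram associated to this matrix has two connected components: the simple roots {alpha_2, alpha_7, alpha_8} form a chain of 3 nodes with a double edge at one end; the terminal node there is the unique short simple root (B_3), and {alpha_1, alpha_3, alpha_4, alpha_5, alpha_6} form a chain of 5 nodes with a double edge at one end; the terminal node there is the unique long simple root (C_5). A semisimple Lie algebra decomposes uniquely as the direct sum of simple ideals, one per connected component of its Dynkin diagram, so g ≅ B_3 ⊕ C_5 (dimension 21 + 55 = 76).

type B_3 + type C_5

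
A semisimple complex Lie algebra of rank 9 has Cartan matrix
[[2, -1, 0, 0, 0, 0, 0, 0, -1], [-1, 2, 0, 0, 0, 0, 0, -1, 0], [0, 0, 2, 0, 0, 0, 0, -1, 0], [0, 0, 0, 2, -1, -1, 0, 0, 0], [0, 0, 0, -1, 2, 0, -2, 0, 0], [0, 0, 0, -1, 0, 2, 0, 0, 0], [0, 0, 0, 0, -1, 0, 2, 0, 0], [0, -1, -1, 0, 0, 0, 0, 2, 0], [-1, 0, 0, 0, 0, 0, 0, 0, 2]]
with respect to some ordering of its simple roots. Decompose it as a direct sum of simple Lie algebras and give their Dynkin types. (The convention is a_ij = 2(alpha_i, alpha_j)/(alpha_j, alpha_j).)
The diagram associated to this matrix has two connected components: the simple roots {alpha_1, alpha_2, alpha_3, alpha_8, alpha_9} form a chain of 5 nodes with single edges (A_5), and {alpha_4, alpha_5, alpha_6, alpha_7} form a chain of 4 nodes with a double edge at one end; the terminal node there is the unique short simple root (B_4). A semisimple Lie algebra decomposes uniquely as the direct sum of simple ideals, one per connected component of its Dynkin diagram, so g ≅ A_5 ⊕ B_4 (dimension 35 + 36 = 71).

type A_5 + type B_4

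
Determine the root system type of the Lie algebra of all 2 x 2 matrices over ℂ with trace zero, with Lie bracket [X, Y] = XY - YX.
A1

This is sl(2), which has dimension 2^2 - 1 = 3 and rank 2 - 1 = 1 (a Cartan subalgebra is the diagonal traceless matrices). In the classification of classical Lie algebras, the special linear algebra sl(n+1) has type A_n; here n = 1, so the Dynkin diagram is a chain of 1 nodes with single edges (A_1). Hence the type is A_1.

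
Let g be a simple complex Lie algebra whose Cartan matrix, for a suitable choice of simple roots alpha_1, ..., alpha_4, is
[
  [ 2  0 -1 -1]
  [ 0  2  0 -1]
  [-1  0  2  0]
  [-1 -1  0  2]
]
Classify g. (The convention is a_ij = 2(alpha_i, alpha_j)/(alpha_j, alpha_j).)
A_4

The matrix has rank 4 with 2's on the diagonal. Reading the off-diagonal entries as Dynkin edges (a single edge where a_ij = a_ji = -1; a double or triple edge where a_ij * a_ji = 2 or 3), the diagram is a chain of 4 nodes with single edges (A_4). One simple-root ordering that puts it in standard form is (alpha_2, alpha_4, alpha_1, alpha_3). So the algebra is type A_4, i.e. sl(5).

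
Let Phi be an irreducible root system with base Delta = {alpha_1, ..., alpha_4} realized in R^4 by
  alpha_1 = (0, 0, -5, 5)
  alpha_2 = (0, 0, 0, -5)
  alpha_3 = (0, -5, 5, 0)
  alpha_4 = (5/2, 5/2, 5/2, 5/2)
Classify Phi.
Compute the Cartan integers a_ij = 2(alpha_i, alpha_j)/(alpha_j, alpha_j); the resulting 4x4 Cartan matrix is
[[2, -2, -1, 0], [-1, 2, 0, -1], [-1, 0, 2, 0], [0, -1, 0, 2]].
The roots have two lengths (squared-length ratio 2:1); the short ones are alpha_{2,4}. The associated Dynkin diagram is a chain of 4 nodes with a double edge between the middle two (F_4), so the type is F_4.

F_4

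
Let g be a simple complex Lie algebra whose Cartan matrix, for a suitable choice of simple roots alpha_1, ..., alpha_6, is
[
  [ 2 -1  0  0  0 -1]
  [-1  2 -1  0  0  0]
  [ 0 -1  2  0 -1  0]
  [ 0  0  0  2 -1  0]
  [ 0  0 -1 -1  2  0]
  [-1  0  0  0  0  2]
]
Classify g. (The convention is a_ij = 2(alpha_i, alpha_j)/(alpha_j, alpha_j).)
The matrix has rank 6 with 2's on the diagonal. Reading the off-diagonal entries as Dynkin edges (a single edge where a_ij = a_ji = -1; a double or triple edge where a_ij * a_ji = 2 or 3), the diagram is a chain of 6 nodes with single edges (A_6). One simple-root ordering that puts it in standard form is (alpha_4, alpha_5, alpha_3, alpha_2, alpha_1, alpha_6). So the algebra is type A_6, i.e. sl(7).

A_6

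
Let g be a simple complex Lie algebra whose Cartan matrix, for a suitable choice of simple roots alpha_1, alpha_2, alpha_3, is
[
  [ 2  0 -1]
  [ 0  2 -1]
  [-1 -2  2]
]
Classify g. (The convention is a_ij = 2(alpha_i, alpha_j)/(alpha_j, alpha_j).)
B3

The matrix has rank 3 with 2's on the diagonal. Reading the off-diagonal entries as Dynkin edges (a single edge where a_ij = a_ji = -1; a double or triple edge where a_ij * a_ji = 2 or 3), the diagram is a chain of 3 nodes with a double edge at one end; the terminal node there is the unique short simple root (B_3). One simple-root ordering that puts it in standard form is (alpha_1, alpha_3, alpha_2). So the algebra is type B_3, i.e. so(7).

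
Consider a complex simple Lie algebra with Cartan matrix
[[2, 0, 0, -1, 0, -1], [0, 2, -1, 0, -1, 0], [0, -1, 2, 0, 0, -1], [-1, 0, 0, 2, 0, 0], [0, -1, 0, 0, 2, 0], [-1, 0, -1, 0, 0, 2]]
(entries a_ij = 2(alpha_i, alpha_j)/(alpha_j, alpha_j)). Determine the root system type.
A_6 (sl(7))

The matrix has rank 6 with 2's on the diagonal. Reading the off-diagonal entries as Dynkin edges (a single edge where a_ij = a_ji = -1; a double or triple edge where a_ij * a_ji = 2 or 3), the diagram is a chain of 6 nodes with single edges (A_6). One simple-root ordering that puts it in standard form is (alpha_4, alpha_1, alpha_6, alpha_3, alpha_2, alpha_5). So the algebra is type A_6, i.e. sl(7).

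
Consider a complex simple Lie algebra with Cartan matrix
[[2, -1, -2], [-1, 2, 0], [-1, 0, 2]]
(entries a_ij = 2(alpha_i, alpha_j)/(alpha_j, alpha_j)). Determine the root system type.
The matrix has rank 3 with 2's on the diagonal. Reading the off-diagonal entries as Dynkin edges (a single edge where a_ij = a_ji = -1; a double or triple edge where a_ij * a_ji = 2 or 3), the diagram is a chain of 3 nodes with a double edge at one end; the terminal node there is the unique short simple root (B_3). One simple-root ordering that puts it in standard form is (alpha_2, alpha_1, alpha_3). So the algebra is type B_3, i.e. so(7).

type B_3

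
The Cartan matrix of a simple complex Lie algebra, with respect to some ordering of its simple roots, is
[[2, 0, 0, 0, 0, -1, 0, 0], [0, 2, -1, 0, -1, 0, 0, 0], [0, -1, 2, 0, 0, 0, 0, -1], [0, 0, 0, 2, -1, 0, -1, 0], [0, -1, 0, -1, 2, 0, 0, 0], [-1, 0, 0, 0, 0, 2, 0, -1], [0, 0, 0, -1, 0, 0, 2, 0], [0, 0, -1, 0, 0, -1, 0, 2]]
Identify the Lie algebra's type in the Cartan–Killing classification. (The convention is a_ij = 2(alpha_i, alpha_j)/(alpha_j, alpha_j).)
A8

The matrix has rank 8 with 2's on the diagonal. Reading the off-diagonal entries as Dynkin edges (a single edge where a_ij = a_ji = -1; a double or triple edge where a_ij * a_ji = 2 or 3), the diagram is a chain of 8 nodes with single edges (A_8). One simple-root ordering that puts it in standard form is (alpha_1, alpha_6, alpha_8, alpha_3, alpha_2, alpha_5, alpha_4, alpha_7). So the algebra is type A_8, i.e. sl(9).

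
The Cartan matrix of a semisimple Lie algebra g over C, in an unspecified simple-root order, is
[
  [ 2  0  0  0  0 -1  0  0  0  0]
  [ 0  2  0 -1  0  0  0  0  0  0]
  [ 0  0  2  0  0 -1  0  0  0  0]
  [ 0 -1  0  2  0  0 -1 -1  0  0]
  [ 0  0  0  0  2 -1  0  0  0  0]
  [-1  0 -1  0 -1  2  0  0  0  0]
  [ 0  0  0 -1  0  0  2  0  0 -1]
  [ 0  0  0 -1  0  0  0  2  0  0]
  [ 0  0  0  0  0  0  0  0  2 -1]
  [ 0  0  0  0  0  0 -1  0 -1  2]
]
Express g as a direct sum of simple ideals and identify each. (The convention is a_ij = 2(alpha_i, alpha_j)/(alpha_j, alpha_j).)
The diagram associated to this matrix has two connected components: the simple roots {alpha_1, alpha_3, alpha_5, alpha_6} form a chain of 2 nodes with a fork of two nodes at one end (D_4), and {alpha_2, alpha_4, alpha_7, alpha_8, alpha_9, alpha_10} form a chain of 4 nodes with a fork of two nodes at one end (D_6). A semisimple Lie algebra decomposes uniquely as the direct sum of simple ideals, one per connected component of its Dynkin diagram, so g ≅ D_4 ⊕ D_6 (dimension 28 + 66 = 94).

D_4 + D_6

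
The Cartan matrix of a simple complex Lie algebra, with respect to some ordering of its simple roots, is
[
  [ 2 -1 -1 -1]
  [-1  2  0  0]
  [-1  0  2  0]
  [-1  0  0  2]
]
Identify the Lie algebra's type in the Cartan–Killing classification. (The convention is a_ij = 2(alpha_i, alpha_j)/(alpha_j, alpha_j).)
type D_4

The matrix has rank 4 with 2's on the diagonal. Reading the off-diagonal entries as Dynkin edges (a single edge where a_ij = a_ji = -1; a double or triple edge where a_ij * a_ji = 2 or 3), the diagram is a chain of 2 nodes with a fork of two nodes at one end (D_4). One simple-root ordering that puts it in standard form is (alpha_3, alpha_1, alpha_4, alpha_2). So the algebra is type D_4, i.e. so(8).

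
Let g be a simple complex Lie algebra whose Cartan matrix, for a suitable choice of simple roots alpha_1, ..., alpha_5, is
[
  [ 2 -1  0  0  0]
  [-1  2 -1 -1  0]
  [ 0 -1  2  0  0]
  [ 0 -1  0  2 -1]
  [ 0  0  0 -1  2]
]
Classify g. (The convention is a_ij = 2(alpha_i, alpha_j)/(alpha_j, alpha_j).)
The matrix has rank 5 with 2's on the diagonal. Reading the off-diagonal entries as Dynkin edges (a single edge where a_ij = a_ji = -1; a double or triple edge where a_ij * a_ji = 2 or 3), the diagram is a chain of 3 nodes with a fork of two nodes at one end (D_5). One simple-root ordering that puts it in standard form is (alpha_5, alpha_4, alpha_2, alpha_1, alpha_3). So the algebra is type D_5, i.e. so(10).

D_5 (so(10))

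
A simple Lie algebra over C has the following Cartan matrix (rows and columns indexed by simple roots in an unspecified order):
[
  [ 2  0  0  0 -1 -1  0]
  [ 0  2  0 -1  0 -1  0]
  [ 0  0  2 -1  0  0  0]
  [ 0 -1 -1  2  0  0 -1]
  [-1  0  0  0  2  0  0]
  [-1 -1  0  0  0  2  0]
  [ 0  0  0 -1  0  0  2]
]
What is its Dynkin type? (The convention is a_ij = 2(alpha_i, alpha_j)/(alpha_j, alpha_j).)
The matrix has rank 7 with 2's on the diagonal. Reading the off-diagonal entries as Dynkin edges (a single edge where a_ij = a_ji = -1; a double or triple edge where a_ij * a_ji = 2 or 3), the diagram is a chain of 5 nodes with a fork of two nodes at one end (D_7). One simple-root ordering that puts it in standard form is (alpha_5, alpha_1, alpha_6, alpha_2, alpha_4, alpha_3, alpha_7). So the algebra is type D_7, i.e. so(14).

D7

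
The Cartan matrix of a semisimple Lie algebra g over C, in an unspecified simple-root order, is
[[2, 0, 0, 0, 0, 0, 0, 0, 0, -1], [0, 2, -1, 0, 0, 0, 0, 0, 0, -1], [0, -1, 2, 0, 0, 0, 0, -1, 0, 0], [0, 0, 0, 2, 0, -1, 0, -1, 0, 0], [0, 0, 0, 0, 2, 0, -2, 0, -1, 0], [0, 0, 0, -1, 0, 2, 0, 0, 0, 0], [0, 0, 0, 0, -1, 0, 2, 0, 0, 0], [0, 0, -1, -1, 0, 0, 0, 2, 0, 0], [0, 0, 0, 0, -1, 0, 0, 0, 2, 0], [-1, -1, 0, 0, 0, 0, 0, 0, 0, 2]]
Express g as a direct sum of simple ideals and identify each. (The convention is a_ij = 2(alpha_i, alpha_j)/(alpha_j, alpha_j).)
type A_7 + type B_3

The diagram associated to this matrix has two connected components: the simple roots {alpha_1, alpha_2, alpha_3, alpha_4, alpha_6, alpha_8, alpha_10} form a chain of 7 nodes with single edges (A_7), and {alpha_5, alpha_7, alpha_9} form a chain of 3 nodes with a double edge at one end; the terminal node there is the unique short simple root (B_3). A semisimple Lie algebra decomposes uniquely as the direct sum of simple ideals, one per connected component of its Dynkin diagram, so g ≅ A_7 ⊕ B_3 (dimension 63 + 21 = 84).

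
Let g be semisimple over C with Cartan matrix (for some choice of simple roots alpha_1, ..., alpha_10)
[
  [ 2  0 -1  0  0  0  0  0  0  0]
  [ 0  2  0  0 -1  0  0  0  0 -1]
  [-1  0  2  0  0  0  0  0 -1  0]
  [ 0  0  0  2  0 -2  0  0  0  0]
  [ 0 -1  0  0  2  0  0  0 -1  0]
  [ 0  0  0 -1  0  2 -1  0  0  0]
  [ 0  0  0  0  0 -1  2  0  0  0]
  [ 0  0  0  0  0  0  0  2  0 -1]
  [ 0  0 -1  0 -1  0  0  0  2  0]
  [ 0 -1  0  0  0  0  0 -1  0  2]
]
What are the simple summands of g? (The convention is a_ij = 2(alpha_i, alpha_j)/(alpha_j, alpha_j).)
The diagram associated to this matrix has two connected components: the simple roots {alpha_1, alpha_2, alpha_3, alpha_5, alpha_8, alpha_9, alpha_10} form a chain of 7 nodes with single edges (A_7), and {alpha_4, alpha_6, alpha_7} form a chain of 3 nodes with a double edge at one end; the terminal node there is the unique long simple root (C_3). A semisimple Lie algebra decomposes uniquely as the direct sum of simple ideals, one per connected component of its Dynkin diagram, so g ≅ A_7 ⊕ C_3 (dimension 63 + 21 = 84).

A_7 + C_3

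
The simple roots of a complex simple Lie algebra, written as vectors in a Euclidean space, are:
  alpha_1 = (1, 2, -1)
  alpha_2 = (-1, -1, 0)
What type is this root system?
G2

Compute the Cartan integers a_ij = 2(alpha_i, alpha_j)/(alpha_j, alpha_j); the resulting 2x2 Cartan matrix is
[[2, -3], [-1, 2]].
The roots have two lengths (squared-length ratio 3:1); the short ones are alpha_{2}. The associated Dynkin diagram is two nodes joined by a triple edge (G_2), so the type is G_2.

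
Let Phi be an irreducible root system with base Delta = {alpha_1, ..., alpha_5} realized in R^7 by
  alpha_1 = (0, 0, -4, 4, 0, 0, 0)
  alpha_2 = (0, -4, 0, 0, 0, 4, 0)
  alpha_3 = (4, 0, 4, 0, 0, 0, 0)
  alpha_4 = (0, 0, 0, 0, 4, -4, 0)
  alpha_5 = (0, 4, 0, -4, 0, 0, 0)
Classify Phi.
Compute the Cartan integers a_ij = 2(alpha_i, alpha_j)/(alpha_j, alpha_j); the resulting 5x5 Cartan matrix is
[[2, 0, -1, 0, -1], [0, 2, 0, -1, -1], [-1, 0, 2, 0, 0], [0, -1, 0, 2, 0], [-1, -1, 0, 0, 2]].
All simple roots have the same length, so the diagram is simply laced. The associated Dynkin diagram is a chain of 5 nodes with single edges (A_5), so the type is A_5 (the algebra sl(6)).

A_5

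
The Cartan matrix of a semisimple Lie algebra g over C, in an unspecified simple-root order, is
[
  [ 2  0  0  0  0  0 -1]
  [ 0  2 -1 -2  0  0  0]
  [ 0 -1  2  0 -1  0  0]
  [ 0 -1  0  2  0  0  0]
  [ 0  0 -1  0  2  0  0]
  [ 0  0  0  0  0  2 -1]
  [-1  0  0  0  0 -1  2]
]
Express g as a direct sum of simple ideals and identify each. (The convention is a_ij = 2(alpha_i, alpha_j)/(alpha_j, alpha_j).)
The diagram associated to this matrix has two connected components: the simple roots {alpha_1, alpha_6, alpha_7} form a chain of 3 nodes with single edges (A_3), and {alpha_2, alpha_3, alpha_4, alpha_5} form a chain of 4 nodes with a double edge at one end; the terminal node there is the unique short simple root (B_4). A semisimple Lie algebra decomposes uniquely as the direct sum of simple ideals, one per connected component of its Dynkin diagram, so g ≅ A_3 ⊕ B_4 (dimension 15 + 36 = 51).

type A_3 + type B_4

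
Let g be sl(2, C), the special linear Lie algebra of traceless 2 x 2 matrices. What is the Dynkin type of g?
This is sl(2), which has dimension 2^2 - 1 = 3 and rank 2 - 1 = 1 (a Cartan subalgebra is the diagonal traceless matrices). In the classification of classical Lie algebras, the special linear algebra sl(n+1) has type A_n; here n = 1, so the Dynkin diagram is a chain of 1 nodes with single edges (A_1). Hence the type is A_1.

A_1 (sl(2))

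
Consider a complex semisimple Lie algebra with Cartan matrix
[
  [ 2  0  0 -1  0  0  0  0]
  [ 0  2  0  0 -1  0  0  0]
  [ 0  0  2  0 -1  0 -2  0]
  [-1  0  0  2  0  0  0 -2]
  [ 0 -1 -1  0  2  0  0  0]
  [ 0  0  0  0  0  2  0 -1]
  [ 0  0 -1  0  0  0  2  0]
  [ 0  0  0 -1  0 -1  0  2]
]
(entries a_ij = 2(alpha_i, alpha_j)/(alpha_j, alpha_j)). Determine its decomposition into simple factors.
The diagram associated to this matrix has two connected components: the simple roots {alpha_2, alpha_3, alpha_5, alpha_7} form a chain of 4 nodes with a double edge at one end; the terminal node there is the unique short simple root (B_4), and {alpha_1, alpha_4, alpha_6, alpha_8} form a chain of 4 nodes with a double edge between the middle two (F_4). A semisimple Lie algebra decomposes uniquely as the direct sum of simple ideals, one per connected component of its Dynkin diagram, so g ≅ B_4 ⊕ F_4 (dimension 36 + 52 = 88).

B_4 (so(9)) ⊕ F_4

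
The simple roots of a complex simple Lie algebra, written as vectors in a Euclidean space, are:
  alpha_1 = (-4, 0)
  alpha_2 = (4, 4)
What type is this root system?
type B_2

Compute the Cartan integers a_ij = 2(alpha_i, alpha_j)/(alpha_j, alpha_j); the resulting 2x2 Cartan matrix is
[[2, -1], [-2, 2]].
The roots have two lengths (squared-length ratio 2:1); the short ones are alpha_{1}. The associated Dynkin diagram is a chain of 2 nodes with a double edge at one end; the terminal node there is the unique short simple root (B_2), so the type is B_2 (the algebra so(5)).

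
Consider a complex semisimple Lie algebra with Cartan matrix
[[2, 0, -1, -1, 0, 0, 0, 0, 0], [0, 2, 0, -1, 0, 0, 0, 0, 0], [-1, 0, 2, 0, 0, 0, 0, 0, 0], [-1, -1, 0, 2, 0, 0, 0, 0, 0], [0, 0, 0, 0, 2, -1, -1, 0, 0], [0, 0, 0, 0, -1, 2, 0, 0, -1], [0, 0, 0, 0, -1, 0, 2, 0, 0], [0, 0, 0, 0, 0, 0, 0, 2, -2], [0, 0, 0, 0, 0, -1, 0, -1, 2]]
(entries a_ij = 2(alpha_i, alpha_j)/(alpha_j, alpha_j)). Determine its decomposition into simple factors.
A_4 + C_5

The diagram associated to this matrix has two connected components: the simple roots {alpha_1, alpha_2, alpha_3, alpha_4} form a chain of 4 nodes with single edges (A_4), and {alpha_5, alpha_6, alpha_7, alpha_8, alpha_9} form a chain of 5 nodes with a double edge at one end; the terminal node there is the unique long simple root (C_5). A semisimple Lie algebra decomposes uniquely as the direct sum of simple ideals, one per connected component of its Dynkin diagram, so g ≅ A_4 ⊕ C_5 (dimension 24 + 55 = 79).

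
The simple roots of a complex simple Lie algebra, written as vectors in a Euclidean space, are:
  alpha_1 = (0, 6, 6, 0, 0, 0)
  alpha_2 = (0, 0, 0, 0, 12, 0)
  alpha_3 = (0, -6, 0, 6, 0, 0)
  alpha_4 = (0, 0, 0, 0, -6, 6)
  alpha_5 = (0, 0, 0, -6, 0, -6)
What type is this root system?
Compute the Cartan integers a_ij = 2(alpha_i, alpha_j)/(alpha_j, alpha_j); the resulting 5x5 Cartan matrix is
[[2, 0, -1, 0, 0], [0, 2, 0, -2, 0], [-1, 0, 2, 0, -1], [0, -1, 0, 2, -1], [0, 0, -1, -1, 2]].
The roots have two lengths (squared-length ratio 2:1); the short ones are alpha_{1,3,4,5}. The associated Dynkin diagram is a chain of 5 nodes with a double edge at one end; the terminal node there is the unique long simple root (C_5), so the type is C_5 (the algebra sp(10)).

C_5 (sp(10))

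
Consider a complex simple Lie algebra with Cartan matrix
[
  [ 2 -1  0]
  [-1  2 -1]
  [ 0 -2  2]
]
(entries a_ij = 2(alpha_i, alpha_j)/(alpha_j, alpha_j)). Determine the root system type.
The matrix has rank 3 with 2's on the diagonal. Reading the off-diagonal entries as Dynkin edges (a single edge where a_ij = a_ji = -1; a double or triple edge where a_ij * a_ji = 2 or 3), the diagram is a chain of 3 nodes with a double edge at one end; the terminal node there is the unique long simple root (C_3). One simple-root ordering that puts it in standard form is (alpha_1, alpha_2, alpha_3). So the algebra is type C_3, i.e. sp(6).

C_3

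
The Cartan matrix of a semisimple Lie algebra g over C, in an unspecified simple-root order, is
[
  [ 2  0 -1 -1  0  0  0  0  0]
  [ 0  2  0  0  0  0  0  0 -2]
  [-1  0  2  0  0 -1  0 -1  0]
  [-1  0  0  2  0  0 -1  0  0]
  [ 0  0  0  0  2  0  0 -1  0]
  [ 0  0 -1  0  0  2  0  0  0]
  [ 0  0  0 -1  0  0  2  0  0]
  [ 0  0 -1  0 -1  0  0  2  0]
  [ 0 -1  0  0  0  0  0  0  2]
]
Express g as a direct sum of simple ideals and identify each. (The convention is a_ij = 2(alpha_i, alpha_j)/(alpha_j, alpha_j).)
The diagram associated to this matrix has two connected components: the simple roots {alpha_2, alpha_9} form a chain of 2 nodes with a double edge at one end; the terminal node there is the unique short simple root (B_2), and {alpha_1, alpha_3, alpha_4, alpha_5, alpha_6, alpha_7, alpha_8} form a chain of 6 nodes with one extra node attached to the third node from one end (E_7). A semisimple Lie algebra decomposes uniquely as the direct sum of simple ideals, one per connected component of its Dynkin diagram, so g ≅ B_2 ⊕ E_7 (dimension 10 + 133 = 143).

B_2 + E_7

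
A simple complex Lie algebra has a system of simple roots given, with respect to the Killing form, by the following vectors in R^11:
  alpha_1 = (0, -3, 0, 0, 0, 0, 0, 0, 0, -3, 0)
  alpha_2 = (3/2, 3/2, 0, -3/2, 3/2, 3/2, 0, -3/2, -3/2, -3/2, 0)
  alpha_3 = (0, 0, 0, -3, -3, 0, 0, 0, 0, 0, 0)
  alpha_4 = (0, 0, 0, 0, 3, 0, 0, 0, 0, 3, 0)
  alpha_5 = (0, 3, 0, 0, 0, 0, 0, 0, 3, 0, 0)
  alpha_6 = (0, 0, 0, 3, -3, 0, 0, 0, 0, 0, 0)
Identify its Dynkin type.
E_6

Compute the Cartan integers a_ij = 2(alpha_i, alpha_j)/(alpha_j, alpha_j); the resulting 6x6 Cartan matrix is
[[2, 0, 0, -1, -1, 0], [0, 2, 0, 0, 0, -1], [0, 0, 2, -1, 0, 0], [-1, 0, -1, 2, 0, -1], [-1, 0, 0, 0, 2, 0], [0, -1, 0, -1, 0, 2]].
All simple roots have the same length, so the diagram is simply laced. The associated Dynkin diagram is a chain of 5 nodes with one extra node attached to the third node from one end (E_6), so the type is E_6.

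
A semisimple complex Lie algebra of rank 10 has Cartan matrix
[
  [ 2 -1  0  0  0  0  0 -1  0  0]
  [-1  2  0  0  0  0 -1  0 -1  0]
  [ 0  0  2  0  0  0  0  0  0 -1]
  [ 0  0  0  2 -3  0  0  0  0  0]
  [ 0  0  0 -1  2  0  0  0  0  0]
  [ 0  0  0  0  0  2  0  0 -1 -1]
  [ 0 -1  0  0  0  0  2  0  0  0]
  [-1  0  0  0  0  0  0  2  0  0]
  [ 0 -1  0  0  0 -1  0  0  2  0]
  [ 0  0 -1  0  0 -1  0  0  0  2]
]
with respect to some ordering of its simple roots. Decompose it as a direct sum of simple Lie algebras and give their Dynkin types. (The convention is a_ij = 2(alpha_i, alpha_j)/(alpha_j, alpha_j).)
The diagram associated to this matrix has two connected components: the simple roots {alpha_1, alpha_2, alpha_3, alpha_6, alpha_7, alpha_8, alpha_9, alpha_10} form a chain of 7 nodes with one extra node attached to the third node from one end (E_8), and {alpha_4, alpha_5} form two nodes joined by a triple edge (G_2). A semisimple Lie algebra decomposes uniquely as the direct sum of simple ideals, one per connected component of its Dynkin diagram, so g ≅ E_8 ⊕ G_2 (dimension 248 + 14 = 262).

E8 + G2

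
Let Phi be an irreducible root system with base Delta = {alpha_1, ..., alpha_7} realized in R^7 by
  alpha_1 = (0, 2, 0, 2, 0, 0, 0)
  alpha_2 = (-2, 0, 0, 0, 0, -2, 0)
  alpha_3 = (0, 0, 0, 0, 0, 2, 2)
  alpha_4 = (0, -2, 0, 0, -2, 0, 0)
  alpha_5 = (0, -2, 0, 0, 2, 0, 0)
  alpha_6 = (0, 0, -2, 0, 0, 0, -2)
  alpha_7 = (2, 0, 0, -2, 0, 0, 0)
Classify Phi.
Compute the Cartan integers a_ij = 2(alpha_i, alpha_j)/(alpha_j, alpha_j); the resulting 7x7 Cartan matrix is
[[2, 0, 0, -1, -1, 0, -1], [0, 2, -1, 0, 0, 0, -1], [0, -1, 2, 0, 0, -1, 0], [-1, 0, 0, 2, 0, 0, 0], [-1, 0, 0, 0, 2, 0, 0], [0, 0, -1, 0, 0, 2, 0], [-1, -1, 0, 0, 0, 0, 2]].
All simple roots have the same length, so the diagram is simply laced. The associated Dynkin diagram is a chain of 5 nodes with a fork of two nodes at one end (D_7), so the type is D_7 (the algebra so(14)).

D7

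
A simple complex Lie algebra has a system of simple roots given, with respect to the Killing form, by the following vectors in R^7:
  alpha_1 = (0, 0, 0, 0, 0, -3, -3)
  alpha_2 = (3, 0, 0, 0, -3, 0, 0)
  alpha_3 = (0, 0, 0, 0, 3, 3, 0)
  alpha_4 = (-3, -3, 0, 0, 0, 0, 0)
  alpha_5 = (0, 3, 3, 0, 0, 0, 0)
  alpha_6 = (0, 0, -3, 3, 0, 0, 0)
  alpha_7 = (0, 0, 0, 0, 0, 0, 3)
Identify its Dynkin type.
Compute the Cartan integers a_ij = 2(alpha_i, alpha_j)/(alpha_j, alpha_j); the resulting 7x7 Cartan matrix is
[[2, 0, -1, 0, 0, 0, -2], [0, 2, -1, -1, 0, 0, 0], [-1, -1, 2, 0, 0, 0, 0], [0, -1, 0, 2, -1, 0, 0], [0, 0, 0, -1, 2, -1, 0], [0, 0, 0, 0, -1, 2, 0], [-1, 0, 0, 0, 0, 0, 2]].
The roots have two lengths (squared-length ratio 2:1); the short ones are alpha_{7}. The associated Dynkin diagram is a chain of 7 nodes with a double edge at one end; the terminal node there is the unique short simple root (B_7), so the type is B_7 (the algebra so(15)).

B_7 (so(15))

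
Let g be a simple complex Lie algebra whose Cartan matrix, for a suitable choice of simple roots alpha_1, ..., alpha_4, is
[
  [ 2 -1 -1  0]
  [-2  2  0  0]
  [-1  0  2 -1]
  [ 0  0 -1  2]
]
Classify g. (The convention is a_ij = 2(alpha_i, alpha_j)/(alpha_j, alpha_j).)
type C_4

The matrix has rank 4 with 2's on the diagonal. Reading the off-diagonal entries as Dynkin edges (a single edge where a_ij = a_ji = -1; a double or triple edge where a_ij * a_ji = 2 or 3), the diagram is a chain of 4 nodes with a double edge at one end; the terminal node there is the unique long simple root (C_4). One simple-root ordering that puts it in standard form is (alpha_4, alpha_3, alpha_1, alpha_2). So the algebra is type C_4, i.e. sp(8).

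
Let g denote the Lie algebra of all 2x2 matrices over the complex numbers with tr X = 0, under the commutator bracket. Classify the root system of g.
This is sl(2), which has dimension 2^2 - 1 = 3 and rank 2 - 1 = 1 (a Cartan subalgebra is the diagonal traceless matrices). In the classification of classical Lie algebras, the special linear algebra sl(n+1) has type A_n; here n = 1, so the Dynkin diagram is a chain of 1 nodes with single edges (A_1). Hence the type is A_1.

A_1 (sl(2))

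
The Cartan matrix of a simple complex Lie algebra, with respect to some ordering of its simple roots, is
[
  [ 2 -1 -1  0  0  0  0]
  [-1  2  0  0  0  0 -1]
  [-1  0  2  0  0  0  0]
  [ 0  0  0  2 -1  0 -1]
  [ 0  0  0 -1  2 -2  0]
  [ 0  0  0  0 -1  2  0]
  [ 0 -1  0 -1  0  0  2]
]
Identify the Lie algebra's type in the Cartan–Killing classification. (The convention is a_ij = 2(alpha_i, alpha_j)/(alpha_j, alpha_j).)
B7

The matrix has rank 7 with 2's on the diagonal. Reading the off-diagonal entries as Dynkin edges (a single edge where a_ij = a_ji = -1; a double or triple edge where a_ij * a_ji = 2 or 3), the diagram is a chain of 7 nodes with a double edge at one end; the terminal node there is the unique short simple root (B_7). One simple-root ordering that puts it in standard form is (alpha_3, alpha_1, alpha_2, alpha_7, alpha_4, alpha_5, alpha_6). So the algebra is type B_7, i.e. so(15).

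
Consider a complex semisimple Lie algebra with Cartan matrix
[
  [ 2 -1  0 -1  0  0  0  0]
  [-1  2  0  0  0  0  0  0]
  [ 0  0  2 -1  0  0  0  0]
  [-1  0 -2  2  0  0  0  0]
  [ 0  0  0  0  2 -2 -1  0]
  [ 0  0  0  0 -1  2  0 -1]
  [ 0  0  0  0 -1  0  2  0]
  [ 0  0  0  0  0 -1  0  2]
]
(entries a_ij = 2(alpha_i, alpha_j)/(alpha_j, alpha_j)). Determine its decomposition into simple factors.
The diagram associated to this matrix has two connected components: the simple roots {alpha_1, alpha_2, alpha_3, alpha_4} form a chain of 4 nodes with a double edge at one end; the terminal node there is the unique short simple root (B_4), and {alpha_5, alpha_6, alpha_7, alpha_8} form a chain of 4 nodes with a double edge between the middle two (F_4). A semisimple Lie algebra decomposes uniquely as the direct sum of simple ideals, one per connected component of its Dynkin diagram, so g ≅ B_4 ⊕ F_4 (dimension 36 + 52 = 88).

type B_4 ⊕ type F_4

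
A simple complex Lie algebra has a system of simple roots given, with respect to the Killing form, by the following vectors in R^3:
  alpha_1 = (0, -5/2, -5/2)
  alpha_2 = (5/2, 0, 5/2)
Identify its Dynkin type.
Compute the Cartan integers a_ij = 2(alpha_i, alpha_j)/(alpha_j, alpha_j); the resulting 2x2 Cartan matrix is
[[2, -1], [-1, 2]].
All simple roots have the same length, so the diagram is simply laced. The associated Dynkin diagram is a chain of 2 nodes with single edges (A_2), so the type is A_2 (the algebra sl(3)).

A2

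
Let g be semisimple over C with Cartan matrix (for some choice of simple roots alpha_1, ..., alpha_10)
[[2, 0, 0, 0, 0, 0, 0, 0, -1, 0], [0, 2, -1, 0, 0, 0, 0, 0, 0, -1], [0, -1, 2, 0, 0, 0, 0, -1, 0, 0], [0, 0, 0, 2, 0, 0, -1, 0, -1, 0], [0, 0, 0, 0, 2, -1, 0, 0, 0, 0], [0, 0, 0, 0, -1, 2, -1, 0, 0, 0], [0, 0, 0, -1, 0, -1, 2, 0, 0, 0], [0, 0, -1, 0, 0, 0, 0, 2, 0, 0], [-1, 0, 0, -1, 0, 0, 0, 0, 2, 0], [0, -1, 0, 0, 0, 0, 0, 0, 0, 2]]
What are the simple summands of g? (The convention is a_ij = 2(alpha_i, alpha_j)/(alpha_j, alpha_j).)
The diagram associated to this matrix has two connected components: the simple roots {alpha_2, alpha_3, alpha_8, alpha_10} form a chain of 4 nodes with single edges (A_4), and {alpha_1, alpha_4, alpha_5, alpha_6, alpha_7, alpha_9} form a chain of 6 nodes with single edges (A_6). A semisimple Lie algebra decomposes uniquely as the direct sum of simple ideals, one per connected component of its Dynkin diagram, so g ≅ A_4 ⊕ A_6 (dimension 24 + 48 = 72).

A_4 (sl(5)) ⊕ A_6 (sl(7))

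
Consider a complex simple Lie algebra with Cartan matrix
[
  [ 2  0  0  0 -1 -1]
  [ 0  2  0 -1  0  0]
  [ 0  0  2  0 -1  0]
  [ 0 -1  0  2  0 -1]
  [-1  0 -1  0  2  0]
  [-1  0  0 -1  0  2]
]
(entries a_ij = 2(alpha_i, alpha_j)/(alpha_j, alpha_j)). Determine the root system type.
The matrix has rank 6 with 2's on the diagonal. Reading the off-diagonal entries as Dynkin edges (a single edge where a_ij = a_ji = -1; a double or triple edge where a_ij * a_ji = 2 or 3), the diagram is a chain of 6 nodes with single edges (A_6). One simple-root ordering that puts it in standard form is (alpha_3, alpha_5, alpha_1, alpha_6, alpha_4, alpha_2). So the algebra is type A_6, i.e. sl(7).

A_6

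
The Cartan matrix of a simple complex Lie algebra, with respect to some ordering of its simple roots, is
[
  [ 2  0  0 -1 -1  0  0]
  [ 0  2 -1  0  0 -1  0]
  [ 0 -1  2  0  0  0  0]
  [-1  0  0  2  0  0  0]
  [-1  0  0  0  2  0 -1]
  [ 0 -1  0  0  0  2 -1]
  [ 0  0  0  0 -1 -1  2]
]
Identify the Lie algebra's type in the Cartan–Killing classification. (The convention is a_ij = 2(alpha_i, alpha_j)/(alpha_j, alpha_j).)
type A_7

The matrix has rank 7 with 2's on the diagonal. Reading the off-diagonal entries as Dynkin edges (a single edge where a_ij = a_ji = -1; a double or triple edge where a_ij * a_ji = 2 or 3), the diagram is a chain of 7 nodes with single edges (A_7). One simple-root ordering that puts it in standard form is (alpha_4, alpha_1, alpha_5, alpha_7, alpha_6, alpha_2, alpha_3). So the algebra is type A_7, i.e. sl(8).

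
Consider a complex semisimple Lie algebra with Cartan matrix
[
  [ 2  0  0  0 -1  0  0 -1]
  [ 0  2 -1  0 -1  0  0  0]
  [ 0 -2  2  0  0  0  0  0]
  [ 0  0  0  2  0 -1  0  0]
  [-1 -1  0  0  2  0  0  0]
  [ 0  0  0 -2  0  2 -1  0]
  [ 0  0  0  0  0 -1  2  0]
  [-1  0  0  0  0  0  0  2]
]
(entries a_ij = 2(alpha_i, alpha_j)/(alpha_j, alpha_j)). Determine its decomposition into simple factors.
B_3 ⊕ C_5

The diagram associated to this matrix has two connected components: the simple roots {alpha_4, alpha_6, alpha_7} form a chain of 3 nodes with a double edge at one end; the terminal node there is the unique short simple root (B_3), and {alpha_1, alpha_2, alpha_3, alpha_5, alpha_8} form a chain of 5 nodes with a double edge at one end; the terminal node there is the unique long simple root (C_5). A semisimple Lie algebra decomposes uniquely as the direct sum of simple ideals, one per connected component of its Dynkin diagram, so g ≅ B_3 ⊕ C_5 (dimension 21 + 55 = 76).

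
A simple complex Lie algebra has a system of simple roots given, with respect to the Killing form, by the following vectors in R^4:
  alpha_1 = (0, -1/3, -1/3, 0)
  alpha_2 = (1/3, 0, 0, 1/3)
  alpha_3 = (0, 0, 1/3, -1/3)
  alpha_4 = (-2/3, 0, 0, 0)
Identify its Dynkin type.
Compute the Cartan integers a_ij = 2(alpha_i, alpha_j)/(alpha_j, alpha_j); the resulting 4x4 Cartan matrix is
[[2, 0, -1, 0], [0, 2, -1, -1], [-1, -1, 2, 0], [0, -2, 0, 2]].
The roots have two lengths (squared-length ratio 2:1); the short ones are alpha_{1,2,3}. The associated Dynkin diagram is a chain of 4 nodes with a double edge at one end; the terminal node there is the unique long simple root (C_4), so the type is C_4 (the algebra sp(8)).

C_4 (sp(8))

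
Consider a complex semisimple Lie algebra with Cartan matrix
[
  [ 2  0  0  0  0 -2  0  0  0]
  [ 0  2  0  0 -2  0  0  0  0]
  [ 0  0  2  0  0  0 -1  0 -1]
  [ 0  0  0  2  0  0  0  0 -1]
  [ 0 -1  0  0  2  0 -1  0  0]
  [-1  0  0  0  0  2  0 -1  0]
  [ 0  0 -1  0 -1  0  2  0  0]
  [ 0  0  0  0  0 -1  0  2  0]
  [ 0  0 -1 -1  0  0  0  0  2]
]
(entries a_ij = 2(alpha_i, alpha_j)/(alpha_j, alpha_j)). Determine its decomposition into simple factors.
The diagram associated to this matrix has two connected components: the simple roots {alpha_1, alpha_6, alpha_8} form a chain of 3 nodes with a double edge at one end; the terminal node there is the unique long simple root (C_3), and {alpha_2, alpha_3, alpha_4, alpha_5, alpha_7, alpha_9} form a chain of 6 nodes with a double edge at one end; the terminal node there is the unique long simple root (C_6). A semisimple Lie algebra decomposes uniquely as the direct sum of simple ideals, one per connected component of its Dynkin diagram, so g ≅ C_3 ⊕ C_6 (dimension 21 + 78 = 99).

C3 ⊕ C6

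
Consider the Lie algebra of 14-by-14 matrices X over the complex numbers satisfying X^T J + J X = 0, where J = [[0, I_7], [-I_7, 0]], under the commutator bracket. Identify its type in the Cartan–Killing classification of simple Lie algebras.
This is sp(14), which has dimension 14(14+1)/2 = 105 and rank 14/2 = 7. In the classification of classical Lie algebras, the symplectic algebra sp(2n) has type C_n; here n = 7, so the Dynkin diagram is a chain of 7 nodes with a double edge at one end; the terminal node there is the unique long simple root (C_7). Hence the type is C_7.

type C_7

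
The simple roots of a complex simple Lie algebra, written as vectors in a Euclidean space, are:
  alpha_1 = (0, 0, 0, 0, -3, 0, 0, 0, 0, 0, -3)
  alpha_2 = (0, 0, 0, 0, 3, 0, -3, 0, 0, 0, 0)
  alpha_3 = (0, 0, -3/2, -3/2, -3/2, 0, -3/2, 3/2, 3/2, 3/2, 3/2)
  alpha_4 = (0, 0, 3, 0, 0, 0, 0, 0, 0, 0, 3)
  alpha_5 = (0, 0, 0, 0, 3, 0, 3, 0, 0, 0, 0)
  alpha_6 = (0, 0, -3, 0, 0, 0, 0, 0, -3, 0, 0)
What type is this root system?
E_6

Compute the Cartan integers a_ij = 2(alpha_i, alpha_j)/(alpha_j, alpha_j); the resulting 6x6 Cartan matrix is
[[2, -1, 0, -1, -1, 0], [-1, 2, 0, 0, 0, 0], [0, 0, 2, 0, -1, 0], [-1, 0, 0, 2, 0, -1], [-1, 0, -1, 0, 2, 0], [0, 0, 0, -1, 0, 2]].
All simple roots have the same length, so the diagram is simply laced. The associated Dynkin diagram is a chain of 5 nodes with one extra node attached to the third node from one end (E_6), so the type is E_6.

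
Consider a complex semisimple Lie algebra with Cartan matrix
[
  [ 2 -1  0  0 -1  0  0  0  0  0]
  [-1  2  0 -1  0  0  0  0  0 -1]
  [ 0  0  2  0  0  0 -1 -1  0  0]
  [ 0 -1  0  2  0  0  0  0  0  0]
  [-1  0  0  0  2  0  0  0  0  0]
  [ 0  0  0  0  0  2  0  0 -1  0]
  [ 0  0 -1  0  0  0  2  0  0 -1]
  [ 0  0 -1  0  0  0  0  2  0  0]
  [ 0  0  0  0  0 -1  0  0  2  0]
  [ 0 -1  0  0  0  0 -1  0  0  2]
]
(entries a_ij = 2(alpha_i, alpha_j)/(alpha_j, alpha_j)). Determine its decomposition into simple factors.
A_2 + E_8

The diagram associated to this matrix has two connected components: the simple roots {alpha_6, alpha_9} form a chain of 2 nodes with single edges (A_2), and {alpha_1, alpha_2, alpha_3, alpha_4, alpha_5, alpha_7, alpha_8, alpha_10} form a chain of 7 nodes with one extra node attached to the third node from one end (E_8). A semisimple Lie algebra decomposes uniquely as the direct sum of simple ideals, one per connected component of its Dynkin diagram, so g ≅ A_2 ⊕ E_8 (dimension 8 + 248 = 256).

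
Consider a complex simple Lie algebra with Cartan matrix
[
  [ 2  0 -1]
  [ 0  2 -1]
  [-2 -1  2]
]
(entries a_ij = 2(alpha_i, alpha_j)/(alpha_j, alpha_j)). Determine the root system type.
B3

The matrix has rank 3 with 2's on the diagonal. Reading the off-diagonal entries as Dynkin edges (a single edge where a_ij = a_ji = -1; a double or triple edge where a_ij * a_ji = 2 or 3), the diagram is a chain of 3 nodes with a double edge at one end; the terminal node there is the unique short simple root (B_3). One simple-root ordering that puts it in standard form is (alpha_2, alpha_3, alpha_1). So the algebra is type B_3, i.e. so(7).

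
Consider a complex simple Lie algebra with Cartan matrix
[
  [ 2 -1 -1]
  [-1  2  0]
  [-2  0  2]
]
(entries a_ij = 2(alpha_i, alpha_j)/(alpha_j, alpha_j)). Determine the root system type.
type C_3

The matrix has rank 3 with 2's on the diagonal. Reading the off-diagonal entries as Dynkin edges (a single edge where a_ij = a_ji = -1; a double or triple edge where a_ij * a_ji = 2 or 3), the diagram is a chain of 3 nodes with a double edge at one end; the terminal node there is the unique long simple root (C_3). One simple-root ordering that puts it in standard form is (alpha_2, alpha_1, alpha_3). So the algebra is type C_3, i.e. sp(6).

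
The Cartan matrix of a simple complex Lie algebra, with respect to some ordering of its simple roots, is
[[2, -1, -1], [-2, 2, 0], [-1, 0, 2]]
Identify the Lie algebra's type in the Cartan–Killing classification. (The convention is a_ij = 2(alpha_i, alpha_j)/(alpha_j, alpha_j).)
The matrix has rank 3 with 2's on the diagonal. Reading the off-diagonal entries as Dynkin edges (a single edge where a_ij = a_ji = -1; a double or triple edge where a_ij * a_ji = 2 or 3), the diagram is a chain of 3 nodes with a double edge at one end; the terminal node there is the unique long simple root (C_3). One simple-root ordering that puts it in standard form is (alpha_3, alpha_1, alpha_2). So the algebra is type C_3, i.e. sp(6).

C_3 (sp(6))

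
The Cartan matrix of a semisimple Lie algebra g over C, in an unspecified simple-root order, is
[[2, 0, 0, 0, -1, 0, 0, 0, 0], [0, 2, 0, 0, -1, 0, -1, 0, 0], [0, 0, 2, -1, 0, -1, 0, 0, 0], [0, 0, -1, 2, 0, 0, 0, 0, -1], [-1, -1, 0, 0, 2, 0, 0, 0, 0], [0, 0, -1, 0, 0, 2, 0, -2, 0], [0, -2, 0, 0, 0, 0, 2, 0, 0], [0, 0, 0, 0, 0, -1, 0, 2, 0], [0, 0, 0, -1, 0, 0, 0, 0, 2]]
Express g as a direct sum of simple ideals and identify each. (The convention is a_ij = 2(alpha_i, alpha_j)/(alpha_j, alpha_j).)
The diagram associated to this matrix has two connected components: the simple roots {alpha_3, alpha_4, alpha_6, alpha_8, alpha_9} form a chain of 5 nodes with a double edge at one end; the terminal node there is the unique short simple root (B_5), and {alpha_1, alpha_2, alpha_5, alpha_7} form a chain of 4 nodes with a double edge at one end; the terminal node there is the unique long simple root (C_4). A semisimple Lie algebra decomposes uniquely as the direct sum of simple ideals, one per connected component of its Dynkin diagram, so g ≅ B_5 ⊕ C_4 (dimension 55 + 36 = 91).

type B_5 + type C_4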